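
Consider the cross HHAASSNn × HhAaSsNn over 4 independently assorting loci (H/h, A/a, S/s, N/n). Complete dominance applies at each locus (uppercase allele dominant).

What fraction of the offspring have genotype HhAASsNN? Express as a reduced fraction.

P(HhAASsNN) = 1/32

HHAASSNn gametes: HASN×8, HASn×8
HhAaSsNn gametes: HASN×1, HASn×1, HAsN×1, HAsn×1, HaSN×1, HaSn×1, HasN×1, Hasn×1, hASN×1, hASn×1, hAsN×1, hAsn×1, haSN×1, haSn×1, hasN×1, hasn×1
HHAASSNn×HhAaSsNn grid (16·16=256): HHAASSNN=8 HHAASSNn=16 HHAASSnn=8 HHAASsNN=8 HHAASsNn=16 HHAASsnn=8 HHAaSSNN=8 HHAaSSNn=16 HHAaSSnn=8 HHAaSsNN=8 HHAaSsNn=16 HHAaSsnn=8 HhAASSNN=8 HhAASSNn=16 HhAASSnn=8 HhAASsNN=8 HhAASsNn=16 HhAASsnn=8 HhAaSSNN=8 HhAaSSNn=16 HhAaSSnn=8 HhAaSsNN=8 HhAaSsNn=16 HhAaSsnn=8
HhAASsNN hits 8/256; gcd=8; 8÷8/256÷8 = 1/32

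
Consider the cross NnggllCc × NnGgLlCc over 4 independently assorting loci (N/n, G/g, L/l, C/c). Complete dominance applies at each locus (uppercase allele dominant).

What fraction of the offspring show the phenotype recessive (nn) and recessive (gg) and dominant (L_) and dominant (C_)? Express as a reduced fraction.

P(nn gg L_ C_) = 3/64

NnggllCc gametes: NglC×4, Nglc×4, nglC×4, nglc×4
NnGgLlCc gametes: NGLC×1, NGLc×1, NGlC×1, NGlc×1, NgLC×1, NgLc×1, NglC×1, Nglc×1, nGLC×1, nGLc×1, nGlC×1, nGlc×1, ngLC×1, ngLc×1, nglC×1, nglc×1
NnggllCc×NnGgLlCc grid (16·16=256): NNGgLlCC=4 NNGgLlCc=8 NNGgLlcc=4 NNGgllCC=4 NNGgllCc=8 NNGgllcc=4 NNggLlCC=4 NNggLlCc=8 NNggLlcc=4 NNggllCC=4 NNggllCc=8 NNggllcc=4 NnGgLlCC=8 NnGgLlCc=16 NnGgLlcc=8 NnGgllCC=8 NnGgllCc=16 NnGgllcc=8 NnggLlCC=8 NnggLlCc=16 NnggLlcc=8 NnggllCC=8 NnggllCc=16 Nnggllcc=8 nnGgLlCC=4 nnGgLlCc=8 nnGgLlcc=4 nnGgllCC=4 nnGgllCc=8 nnGgllcc=4 nnggLlCC=4 nnggLlCc=8 nnggLlcc=4 nnggllCC=4 nnggllCc=8 nnggllcc=4
nn gg L_ C_ hits 12/256; gcd=4; 12÷4/256÷4 = 3/64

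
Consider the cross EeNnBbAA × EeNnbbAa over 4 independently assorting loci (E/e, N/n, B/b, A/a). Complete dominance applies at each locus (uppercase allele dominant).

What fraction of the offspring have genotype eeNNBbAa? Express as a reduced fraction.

P(eeNNBbAa) = 1/64

EeNnBbAA gametes: ENBA×2, ENbA×2, EnBA×2, EnbA×2, eNBA×2, eNbA×2, enBA×2, enbA×2
EeNnbbAa gametes: ENbA×2, ENba×2, EnbA×2, Enba×2, eNbA×2, eNba×2, enbA×2, enba×2
EeNnBbAA×EeNnbbAa grid (16·16=256): EENNBbAA=4 EENNBbAa=4 EENNbbAA=4 EENNbbAa=4 EENnBbAA=8 EENnBbAa=8 EENnbbAA=8 EENnbbAa=8 EEnnBbAA=4 EEnnBbAa=4 EEnnbbAA=4 EEnnbbAa=4 EeNNBbAA=8 EeNNBbAa=8 EeNNbbAA=8 EeNNbbAa=8 EeNnBbAA=16 EeNnBbAa=16 EeNnbbAA=16 EeNnbbAa=16 EennBbAA=8 EennBbAa=8 EennbbAA=8 EennbbAa=8 eeNNBbAA=4 eeNNBbAa=4 eeNNbbAA=4 eeNNbbAa=4 eeNnBbAA=8 eeNnBbAa=8 eeNnbbAA=8 eeNnbbAa=8 eennBbAA=4 eennBbAa=4 eennbbAA=4 eennbbAa=4
eeNNBbAa hits 4/256; gcd=4; 4÷4/256÷4 = 1/64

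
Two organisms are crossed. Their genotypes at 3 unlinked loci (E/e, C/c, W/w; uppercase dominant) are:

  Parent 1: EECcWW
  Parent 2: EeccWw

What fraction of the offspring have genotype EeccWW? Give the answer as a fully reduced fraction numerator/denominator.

EECcWW gametes: ECW×4, EcW×4
EeccWw gametes: EcW×2, Ecw×2, ecW×2, ecw×2
EECcWW×EeccWw grid (8·8=64): EECcWW=8 EECcWw=8 EEccWW=8 EEccWw=8 EeCcWW=8 EeCcWw=8 EeccWW=8 EeccWw=8
EeccWW hits 8/64; gcd=8; 8÷8/64÷8 = 1/8

P(EeccWW) = 1/8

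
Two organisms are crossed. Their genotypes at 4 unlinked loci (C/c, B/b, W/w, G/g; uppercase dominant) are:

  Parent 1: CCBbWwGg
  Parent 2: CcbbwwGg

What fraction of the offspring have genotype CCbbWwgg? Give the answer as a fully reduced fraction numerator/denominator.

CCBbWwGg gametes: CBWG×2, CBWg×2, CBwG×2, CBwg×2, CbWG×2, CbWg×2, CbwG×2, Cbwg×2
CcbbwwGg gametes: CbwG×4, Cbwg×4, cbwG×4, cbwg×4
CCBbWwGg×CcbbwwGg grid (16·16=256): CCBbWwGG=8 CCBbWwGg=16 CCBbWwgg=8 CCBbwwGG=8 CCBbwwGg=16 CCBbwwgg=8 CCbbWwGG=8 CCbbWwGg=16 CCbbWwgg=8 CCbbwwGG=8 CCbbwwGg=16 CCbbwwgg=8 CcBbWwGG=8 CcBbWwGg=16 CcBbWwgg=8 CcBbwwGG=8 CcBbwwGg=16 CcBbwwgg=8 CcbbWwGG=8 CcbbWwGg=16 CcbbWwgg=8 CcbbwwGG=8 CcbbwwGg=16 Ccbbwwgg=8
CCbbWwgg hits 8/256; gcd=8; 8÷8/256÷8 = 1/32

P(CCbbWwgg) = 1/32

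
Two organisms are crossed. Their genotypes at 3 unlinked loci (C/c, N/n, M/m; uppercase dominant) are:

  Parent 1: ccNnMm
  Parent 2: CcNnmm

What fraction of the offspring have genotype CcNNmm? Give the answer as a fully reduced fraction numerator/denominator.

ccNnMm gametes: cNM×2, cNm×2, cnM×2, cnm×2
CcNnmm gametes: CNm×2, Cnm×2, cNm×2, cnm×2
ccNnMm×CcNnmm grid (8·8=64): CcNNMm=4 CcNNmm=4 CcNnMm=8 CcNnmm=8 CcnnMm=4 Ccnnmm=4 ccNNMm=4 ccNNmm=4 ccNnMm=8 ccNnmm=8 ccnnMm=4 ccnnmm=4
CcNNmm hits 4/64; gcd=4; 4÷4/64÷4 = 1/16

P(CcNNmm) = 1/16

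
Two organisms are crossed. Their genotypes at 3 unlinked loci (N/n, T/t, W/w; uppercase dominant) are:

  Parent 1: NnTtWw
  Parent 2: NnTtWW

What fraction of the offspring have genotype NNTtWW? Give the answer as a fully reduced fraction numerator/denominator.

P(NNTtWW) = 1/16

NnTtWw gametes: NTW×1, NTw×1, NtW×1, Ntw×1, nTW×1, nTw×1, ntW×1, ntw×1
NnTtWW gametes: NTW×2, NtW×2, nTW×2, ntW×2
NnTtWw×NnTtWW grid (8·8=64): NNTTWW=2 NNTTWw=2 NNTtWW=4 NNTtWw=4 NNttWW=2 NNttWw=2 NnTTWW=4 NnTTWw=4 NnTtWW=8 NnTtWw=8 NnttWW=4 NnttWw=4 nnTTWW=2 nnTTWw=2 nnTtWW=4 nnTtWw=4 nnttWW=2 nnttWw=2
NNTtWW hits 4/64; gcd=4; 4÷4/64÷4 = 1/16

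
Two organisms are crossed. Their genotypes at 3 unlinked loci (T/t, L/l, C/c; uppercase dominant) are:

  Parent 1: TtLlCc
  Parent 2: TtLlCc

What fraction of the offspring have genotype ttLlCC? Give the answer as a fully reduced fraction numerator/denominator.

P(ttLlCC) = 1/32

TtLlCc gametes: TLC×1, TLc×1, TlC×1, Tlc×1, tLC×1, tLc×1, tlC×1, tlc×1
TtLlCc gametes: TLC×1, TLc×1, TlC×1, Tlc×1, tLC×1, tLc×1, tlC×1, tlc×1
TtLlCc×TtLlCc grid (8·8=64): TTLLCC=1 TTLLCc=2 TTLLcc=1 TTLlCC=2 TTLlCc=4 TTLlcc=2 TTllCC=1 TTllCc=2 TTllcc=1 TtLLCC=2 TtLLCc=4 TtLLcc=2 TtLlCC=4 TtLlCc=8 TtLlcc=4 TtllCC=2 TtllCc=4 Ttllcc=2 ttLLCC=1 ttLLCc=2 ttLLcc=1 ttLlCC=2 ttLlCc=4 ttLlcc=2 ttllCC=1 ttllCc=2 ttllcc=1
ttLlCC hits 2/64; gcd=2; 2÷2/64÷2 = 1/32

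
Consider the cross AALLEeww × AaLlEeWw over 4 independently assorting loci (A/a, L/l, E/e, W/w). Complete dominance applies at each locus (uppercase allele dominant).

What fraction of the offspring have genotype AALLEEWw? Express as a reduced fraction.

P(AALLEEWw) = 1/32

AALLEeww gametes: ALEw×8, ALew×8
AaLlEeWw gametes: ALEW×1, ALEw×1, ALeW×1, ALew×1, AlEW×1, AlEw×1, AleW×1, Alew×1, aLEW×1, aLEw×1, aLeW×1, aLew×1, alEW×1, alEw×1, aleW×1, alew×1
AALLEeww×AaLlEeWw grid (16·16=256): AALLEEWw=8 AALLEEww=8 AALLEeWw=16 AALLEeww=16 AALLeeWw=8 AALLeeww=8 AALlEEWw=8 AALlEEww=8 AALlEeWw=16 AALlEeww=16 AALleeWw=8 AALleeww=8 AaLLEEWw=8 AaLLEEww=8 AaLLEeWw=16 AaLLEeww=16 AaLLeeWw=8 AaLLeeww=8 AaLlEEWw=8 AaLlEEww=8 AaLlEeWw=16 AaLlEeww=16 AaLleeWw=8 AaLleeww=8
AALLEEWw hits 8/256; gcd=8; 8÷8/256÷8 = 1/32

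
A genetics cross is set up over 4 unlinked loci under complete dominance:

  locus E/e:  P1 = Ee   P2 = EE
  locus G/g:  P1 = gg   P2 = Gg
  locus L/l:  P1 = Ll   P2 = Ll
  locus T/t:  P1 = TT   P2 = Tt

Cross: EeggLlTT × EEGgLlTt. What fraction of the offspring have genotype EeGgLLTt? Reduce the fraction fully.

EeggLlTT gametes: EgLT×4, EglT×4, egLT×4, eglT×4
EEGgLlTt gametes: EGLT×2, EGLt×2, EGlT×2, EGlt×2, EgLT×2, EgLt×2, EglT×2, Eglt×2
EeggLlTT×EEGgLlTt grid (16·16=256): EEGgLLTT=8 EEGgLLTt=8 EEGgLlTT=16 EEGgLlTt=16 EEGgllTT=8 EEGgllTt=8 EEggLLTT=8 EEggLLTt=8 EEggLlTT=16 EEggLlTt=16 EEggllTT=8 EEggllTt=8 EeGgLLTT=8 EeGgLLTt=8 EeGgLlTT=16 EeGgLlTt=16 EeGgllTT=8 EeGgllTt=8 EeggLLTT=8 EeggLLTt=8 EeggLlTT=16 EeggLlTt=16 EeggllTT=8 EeggllTt=8
EeGgLLTt hits 8/256; gcd=8; 8÷8/256÷8 = 1/32

P(EeGgLLTt) = 1/32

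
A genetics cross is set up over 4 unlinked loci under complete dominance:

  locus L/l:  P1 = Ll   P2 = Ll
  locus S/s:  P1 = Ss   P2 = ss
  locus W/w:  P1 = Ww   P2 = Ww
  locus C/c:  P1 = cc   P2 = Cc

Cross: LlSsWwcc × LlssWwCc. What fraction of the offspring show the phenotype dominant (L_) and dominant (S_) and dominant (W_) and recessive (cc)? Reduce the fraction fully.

LlSsWwcc gametes: LSWc×2, LSwc×2, LsWc×2, Lswc×2, lSWc×2, lSwc×2, lsWc×2, lswc×2
LlssWwCc gametes: LsWC×2, LsWc×2, LswC×2, Lswc×2, lsWC×2, lsWc×2, lswC×2, lswc×2
LlSsWwcc×LlssWwCc grid (16·16=256): LLSsWWCc=4 LLSsWWcc=4 LLSsWwCc=8 LLSsWwcc=8 LLSswwCc=4 LLSswwcc=4 LLssWWCc=4 LLssWWcc=4 LLssWwCc=8 LLssWwcc=8 LLsswwCc=4 LLsswwcc=4 LlSsWWCc=8 LlSsWWcc=8 LlSsWwCc=16 LlSsWwcc=16 LlSswwCc=8 LlSswwcc=8 LlssWWCc=8 LlssWWcc=8 LlssWwCc=16 LlssWwcc=16 LlsswwCc=8 Llsswwcc=8 llSsWWCc=4 llSsWWcc=4 llSsWwCc=8 llSsWwcc=8 llSswwCc=4 llSswwcc=4 llssWWCc=4 llssWWcc=4 llssWwCc=8 llssWwcc=8 llsswwCc=4 llsswwcc=4
L_ S_ W_ cc hits 36/256; gcd=4; 36÷4/256÷4 = 9/64

P(L_ S_ W_ cc) = 9/64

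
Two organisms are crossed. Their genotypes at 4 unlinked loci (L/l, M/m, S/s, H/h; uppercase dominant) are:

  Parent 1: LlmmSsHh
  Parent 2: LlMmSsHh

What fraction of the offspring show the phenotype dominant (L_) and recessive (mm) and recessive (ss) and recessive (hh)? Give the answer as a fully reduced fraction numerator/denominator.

LlmmSsHh gametes: LmSH×2, LmSh×2, LmsH×2, Lmsh×2, lmSH×2, lmSh×2, lmsH×2, lmsh×2
LlMmSsHh gametes: LMSH×1, LMSh×1, LMsH×1, LMsh×1, LmSH×1, LmSh×1, LmsH×1, Lmsh×1, lMSH×1, lMSh×1, lMsH×1, lMsh×1, lmSH×1, lmSh×1, lmsH×1, lmsh×1
LlmmSsHh×LlMmSsHh grid (16·16=256): LLMmSSHH=2 LLMmSSHh=4 LLMmSShh=2 LLMmSsHH=4 LLMmSsHh=8 LLMmSshh=4 LLMmssHH=2 LLMmssHh=4 LLMmsshh=2 LLmmSSHH=2 LLmmSSHh=4 LLmmSShh=2 LLmmSsHH=4 LLmmSsHh=8 LLmmSshh=4 LLmmssHH=2 LLmmssHh=4 LLmmsshh=2 LlMmSSHH=4 LlMmSSHh=8 LlMmSShh=4 LlMmSsHH=8 LlMmSsHh=16 LlMmSshh=8 LlMmssHH=4 LlMmssHh=8 LlMmsshh=4 LlmmSSHH=4 LlmmSSHh=8 LlmmSShh=4 LlmmSsHH=8 LlmmSsHh=16 LlmmSshh=8 LlmmssHH=4 LlmmssHh=8 Llmmsshh=4 llMmSSHH=2 llMmSSHh=4 llMmSShh=2 llMmSsHH=4 llMmSsHh=8 llMmSshh=4 llMmssHH=2 llMmssHh=4 llMmsshh=2 llmmSSHH=2 llmmSSHh=4 llmmSShh=2 llmmSsHH=4 llmmSsHh=8 llmmSshh=4 llmmssHH=2 llmmssHh=4 llmmsshh=2
L_ mm ss hh hits 6/256; gcd=2; 6÷2/256÷2 = 3/128

P(L_ mm ss hh) = 3/128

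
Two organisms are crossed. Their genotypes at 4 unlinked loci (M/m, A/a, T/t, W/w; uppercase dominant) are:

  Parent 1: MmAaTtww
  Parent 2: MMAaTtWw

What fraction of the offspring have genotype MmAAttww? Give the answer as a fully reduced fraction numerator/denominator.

P(MmAAttww) = 1/64

MmAaTtww gametes: MATw×2, MAtw×2, MaTw×2, Matw×2, mATw×2, mAtw×2, maTw×2, matw×2
MMAaTtWw gametes: MATW×2, MATw×2, MAtW×2, MAtw×2, MaTW×2, MaTw×2, MatW×2, Matw×2
MmAaTtww×MMAaTtWw grid (16·16=256): MMAATTWw=4 MMAATTww=4 MMAATtWw=8 MMAATtww=8 MMAAttWw=4 MMAAttww=4 MMAaTTWw=8 MMAaTTww=8 MMAaTtWw=16 MMAaTtww=16 MMAattWw=8 MMAattww=8 MMaaTTWw=4 MMaaTTww=4 MMaaTtWw=8 MMaaTtww=8 MMaattWw=4 MMaattww=4 MmAATTWw=4 MmAATTww=4 MmAATtWw=8 MmAATtww=8 MmAAttWw=4 MmAAttww=4 MmAaTTWw=8 MmAaTTww=8 MmAaTtWw=16 MmAaTtww=16 MmAattWw=8 MmAattww=8 MmaaTTWw=4 MmaaTTww=4 MmaaTtWw=8 MmaaTtww=8 MmaattWw=4 Mmaattww=4
MmAAttww hits 4/256; gcd=4; 4÷4/256÷4 = 1/64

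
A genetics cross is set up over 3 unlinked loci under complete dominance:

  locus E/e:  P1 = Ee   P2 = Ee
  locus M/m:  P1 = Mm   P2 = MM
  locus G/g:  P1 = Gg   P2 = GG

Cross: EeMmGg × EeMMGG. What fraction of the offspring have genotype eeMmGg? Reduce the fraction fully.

P(eeMmGg) = 1/16

EeMmGg gametes: EMG×1, EMg×1, EmG×1, Emg×1, eMG×1, eMg×1, emG×1, emg×1
EeMMGG gametes: EMG×4, eMG×4
EeMmGg×EeMMGG grid (8·8=64): EEMMGG=4 EEMMGg=4 EEMmGG=4 EEMmGg=4 EeMMGG=8 EeMMGg=8 EeMmGG=8 EeMmGg=8 eeMMGG=4 eeMMGg=4 eeMmGG=4 eeMmGg=4
eeMmGg hits 4/64; gcd=4; 4÷4/64÷4 = 1/16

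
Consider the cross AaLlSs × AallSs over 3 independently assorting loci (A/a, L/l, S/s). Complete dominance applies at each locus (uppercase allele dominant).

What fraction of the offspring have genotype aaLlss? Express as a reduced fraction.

AaLlSs gametes: ALS×1, ALs×1, AlS×1, Als×1, aLS×1, aLs×1, alS×1, als×1
AallSs gametes: AlS×2, Als×2, alS×2, als×2
AaLlSs×AallSs grid (8·8=64): AALlSS=2 AALlSs=4 AALlss=2 AAllSS=2 AAllSs=4 AAllss=2 AaLlSS=4 AaLlSs=8 AaLlss=4 AallSS=4 AallSs=8 Aallss=4 aaLlSS=2 aaLlSs=4 aaLlss=2 aallSS=2 aallSs=4 aallss=2
aaLlss hits 2/64; gcd=2; 2÷2/64÷2 = 1/32

P(aaLlss) = 1/32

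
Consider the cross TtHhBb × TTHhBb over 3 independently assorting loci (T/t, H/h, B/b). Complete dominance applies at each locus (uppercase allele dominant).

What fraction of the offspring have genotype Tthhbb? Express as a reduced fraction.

P(Tthhbb) = 1/32

TtHhBb gametes: THB×1, THb×1, ThB×1, Thb×1, tHB×1, tHb×1, thB×1, thb×1
TTHhBb gametes: THB×2, THb×2, ThB×2, Thb×2
TtHhBb×TTHhBb grid (8·8=64): TTHHBB=2 TTHHBb=4 TTHHbb=2 TTHhBB=4 TTHhBb=8 TTHhbb=4 TThhBB=2 TThhBb=4 TThhbb=2 TtHHBB=2 TtHHBb=4 TtHHbb=2 TtHhBB=4 TtHhBb=8 TtHhbb=4 TthhBB=2 TthhBb=4 Tthhbb=2
Tthhbb hits 2/64; gcd=2; 2÷2/64÷2 = 1/32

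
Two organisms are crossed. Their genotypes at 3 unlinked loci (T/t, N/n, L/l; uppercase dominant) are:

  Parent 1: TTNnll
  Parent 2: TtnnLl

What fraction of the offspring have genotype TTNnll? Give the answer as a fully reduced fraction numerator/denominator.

P(TTNnll) = 1/8

TTNnll gametes: TNl×4, Tnl×4
TtnnLl gametes: TnL×2, Tnl×2, tnL×2, tnl×2
TTNnll×TtnnLl grid (8·8=64): TTNnLl=8 TTNnll=8 TTnnLl=8 TTnnll=8 TtNnLl=8 TtNnll=8 TtnnLl=8 Ttnnll=8
TTNnll hits 8/64; gcd=8; 8÷8/64÷8 = 1/8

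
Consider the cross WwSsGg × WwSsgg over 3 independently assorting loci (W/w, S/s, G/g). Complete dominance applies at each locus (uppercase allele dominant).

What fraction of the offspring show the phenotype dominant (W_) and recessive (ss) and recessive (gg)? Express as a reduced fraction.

P(W_ ss gg) = 3/32

WwSsGg gametes: WSG×1, WSg×1, WsG×1, Wsg×1, wSG×1, wSg×1, wsG×1, wsg×1
WwSsgg gametes: WSg×2, Wsg×2, wSg×2, wsg×2
WwSsGg×WwSsgg grid (8·8=64): WWSSGg=2 WWSSgg=2 WWSsGg=4 WWSsgg=4 WWssGg=2 WWssgg=2 WwSSGg=4 WwSSgg=4 WwSsGg=8 WwSsgg=8 WwssGg=4 Wwssgg=4 wwSSGg=2 wwSSgg=2 wwSsGg=4 wwSsgg=4 wwssGg=2 wwssgg=2
W_ ss gg hits 6/64; gcd=2; 6÷2/64÷2 = 3/32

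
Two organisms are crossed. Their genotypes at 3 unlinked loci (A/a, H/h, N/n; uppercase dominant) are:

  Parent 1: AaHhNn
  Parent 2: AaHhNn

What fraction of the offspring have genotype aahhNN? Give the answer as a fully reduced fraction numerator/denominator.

P(aahhNN) = 1/64

AaHhNn gametes: AHN×1, AHn×1, AhN×1, Ahn×1, aHN×1, aHn×1, ahN×1, ahn×1
AaHhNn gametes: AHN×1, AHn×1, AhN×1, Ahn×1, aHN×1, aHn×1, ahN×1, ahn×1
AaHhNn×AaHhNn grid (8·8=64): AAHHNN=1 AAHHNn=2 AAHHnn=1 AAHhNN=2 AAHhNn=4 AAHhnn=2 AAhhNN=1 AAhhNn=2 AAhhnn=1 AaHHNN=2 AaHHNn=4 AaHHnn=2 AaHhNN=4 AaHhNn=8 AaHhnn=4 AahhNN=2 AahhNn=4 Aahhnn=2 aaHHNN=1 aaHHNn=2 aaHHnn=1 aaHhNN=2 aaHhNn=4 aaHhnn=2 aahhNN=1 aahhNn=2 aahhnn=1
aahhNN hits 1/64; gcd=1; 1÷1/64÷1 = 1/64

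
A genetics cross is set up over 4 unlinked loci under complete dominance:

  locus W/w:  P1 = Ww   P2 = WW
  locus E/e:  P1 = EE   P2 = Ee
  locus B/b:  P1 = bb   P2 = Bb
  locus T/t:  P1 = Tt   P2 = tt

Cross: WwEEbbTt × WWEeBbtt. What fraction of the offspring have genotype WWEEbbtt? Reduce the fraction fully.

P(WWEEbbtt) = 1/16

WwEEbbTt gametes: WEbT×4, WEbt×4, wEbT×4, wEbt×4
WWEeBbtt gametes: WEBt×4, WEbt×4, WeBt×4, Webt×4
WwEEbbTt×WWEeBbtt grid (16·16=256): WWEEBbTt=16 WWEEBbtt=16 WWEEbbTt=16 WWEEbbtt=16 WWEeBbTt=16 WWEeBbtt=16 WWEebbTt=16 WWEebbtt=16 WwEEBbTt=16 WwEEBbtt=16 WwEEbbTt=16 WwEEbbtt=16 WwEeBbTt=16 WwEeBbtt=16 WwEebbTt=16 WwEebbtt=16
WWEEbbtt hits 16/256; gcd=16; 16÷16/256÷16 = 1/16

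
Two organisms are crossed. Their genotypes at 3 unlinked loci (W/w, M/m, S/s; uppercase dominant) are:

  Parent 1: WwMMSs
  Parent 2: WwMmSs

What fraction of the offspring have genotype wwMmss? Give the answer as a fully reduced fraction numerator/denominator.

P(wwMmss) = 1/32

WwMMSs gametes: WMS×2, WMs×2, wMS×2, wMs×2
WwMmSs gametes: WMS×1, WMs×1, WmS×1, Wms×1, wMS×1, wMs×1, wmS×1, wms×1
WwMMSs×WwMmSs grid (8·8=64): WWMMSS=2 WWMMSs=4 WWMMss=2 WWMmSS=2 WWMmSs=4 WWMmss=2 WwMMSS=4 WwMMSs=8 WwMMss=4 WwMmSS=4 WwMmSs=8 WwMmss=4 wwMMSS=2 wwMMSs=4 wwMMss=2 wwMmSS=2 wwMmSs=4 wwMmss=2
wwMmss hits 2/64; gcd=2; 2÷2/64÷2 = 1/32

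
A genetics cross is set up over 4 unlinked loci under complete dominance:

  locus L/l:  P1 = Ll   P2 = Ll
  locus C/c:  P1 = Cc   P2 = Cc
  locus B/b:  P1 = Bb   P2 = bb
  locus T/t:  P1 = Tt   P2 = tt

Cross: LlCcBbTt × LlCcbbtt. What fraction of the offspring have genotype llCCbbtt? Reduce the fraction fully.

P(llCCbbtt) = 1/64

LlCcBbTt gametes: LCBT×1, LCBt×1, LCbT×1, LCbt×1, LcBT×1, LcBt×1, LcbT×1, Lcbt×1, lCBT×1, lCBt×1, lCbT×1, lCbt×1, lcBT×1, lcBt×1, lcbT×1, lcbt×1
LlCcbbtt gametes: LCbt×4, Lcbt×4, lCbt×4, lcbt×4
LlCcBbTt×LlCcbbtt grid (16·16=256): LLCCBbTt=4 LLCCBbtt=4 LLCCbbTt=4 LLCCbbtt=4 LLCcBbTt=8 LLCcBbtt=8 LLCcbbTt=8 LLCcbbtt=8 LLccBbTt=4 LLccBbtt=4 LLccbbTt=4 LLccbbtt=4 LlCCBbTt=8 LlCCBbtt=8 LlCCbbTt=8 LlCCbbtt=8 LlCcBbTt=16 LlCcBbtt=16 LlCcbbTt=16 LlCcbbtt=16 LlccBbTt=8 LlccBbtt=8 LlccbbTt=8 Llccbbtt=8 llCCBbTt=4 llCCBbtt=4 llCCbbTt=4 llCCbbtt=4 llCcBbTt=8 llCcBbtt=8 llCcbbTt=8 llCcbbtt=8 llccBbTt=4 llccBbtt=4 llccbbTt=4 llccbbtt=4
llCCbbtt hits 4/256; gcd=4; 4÷4/256÷4 = 1/64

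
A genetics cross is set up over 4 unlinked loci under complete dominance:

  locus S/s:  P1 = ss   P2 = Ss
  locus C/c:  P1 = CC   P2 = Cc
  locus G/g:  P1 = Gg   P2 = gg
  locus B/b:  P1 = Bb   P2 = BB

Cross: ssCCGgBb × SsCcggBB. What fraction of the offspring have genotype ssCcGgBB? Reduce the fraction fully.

ssCCGgBb gametes: sCGB×4, sCGb×4, sCgB×4, sCgb×4
SsCcggBB gametes: SCgB×4, ScgB×4, sCgB×4, scgB×4
ssCCGgBb×SsCcggBB grid (16·16=256): SsCCGgBB=16 SsCCGgBb=16 SsCCggBB=16 SsCCggBb=16 SsCcGgBB=16 SsCcGgBb=16 SsCcggBB=16 SsCcggBb=16 ssCCGgBB=16 ssCCGgBb=16 ssCCggBB=16 ssCCggBb=16 ssCcGgBB=16 ssCcGgBb=16 ssCcggBB=16 ssCcggBb=16
ssCcGgBB hits 16/256; gcd=16; 16÷16/256÷16 = 1/16

P(ssCcGgBB) = 1/16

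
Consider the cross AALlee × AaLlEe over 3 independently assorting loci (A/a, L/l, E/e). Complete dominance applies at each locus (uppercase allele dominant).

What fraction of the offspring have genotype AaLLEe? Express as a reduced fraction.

AALlee gametes: ALe×4, Ale×4
AaLlEe gametes: ALE×1, ALe×1, AlE×1, Ale×1, aLE×1, aLe×1, alE×1, ale×1
AALlee×AaLlEe grid (8·8=64): AALLEe=4 AALLee=4 AALlEe=8 AALlee=8 AAllEe=4 AAllee=4 AaLLEe=4 AaLLee=4 AaLlEe=8 AaLlee=8 AallEe=4 Aallee=4
AaLLEe hits 4/64; gcd=4; 4÷4/64÷4 = 1/16

P(AaLLEe) = 1/16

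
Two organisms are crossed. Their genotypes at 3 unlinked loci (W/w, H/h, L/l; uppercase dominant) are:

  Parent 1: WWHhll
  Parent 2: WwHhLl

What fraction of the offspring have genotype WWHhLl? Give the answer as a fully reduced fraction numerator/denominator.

P(WWHhLl) = 1/8

WWHhll gametes: WHl×4, Whl×4
WwHhLl gametes: WHL×1, WHl×1, WhL×1, Whl×1, wHL×1, wHl×1, whL×1, whl×1
WWHhll×WwHhLl grid (8·8=64): WWHHLl=4 WWHHll=4 WWHhLl=8 WWHhll=8 WWhhLl=4 WWhhll=4 WwHHLl=4 WwHHll=4 WwHhLl=8 WwHhll=8 WwhhLl=4 Wwhhll=4
WWHhLl hits 8/64; gcd=8; 8÷8/64÷8 = 1/8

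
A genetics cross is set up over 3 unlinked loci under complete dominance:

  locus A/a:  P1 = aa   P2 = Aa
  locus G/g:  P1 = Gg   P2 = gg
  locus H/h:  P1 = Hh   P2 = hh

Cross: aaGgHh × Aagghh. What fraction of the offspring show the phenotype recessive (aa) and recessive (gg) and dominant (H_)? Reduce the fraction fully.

P(aa gg H_) = 1/8

aaGgHh gametes: aGH×2, aGh×2, agH×2, agh×2
Aagghh gametes: Agh×4, agh×4
aaGgHh×Aagghh grid (8·8=64): AaGgHh=8 AaGghh=8 AaggHh=8 Aagghh=8 aaGgHh=8 aaGghh=8 aaggHh=8 aagghh=8
aa gg H_ hits 8/64; gcd=8; 8÷8/64÷8 = 1/8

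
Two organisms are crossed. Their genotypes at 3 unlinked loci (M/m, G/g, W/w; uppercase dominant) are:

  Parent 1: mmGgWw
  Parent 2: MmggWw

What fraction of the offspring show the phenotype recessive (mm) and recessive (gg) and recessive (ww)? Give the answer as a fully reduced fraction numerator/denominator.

P(mm gg ww) = 1/16

mmGgWw gametes: mGW×2, mGw×2, mgW×2, mgw×2
MmggWw gametes: MgW×2, Mgw×2, mgW×2, mgw×2
mmGgWw×MmggWw grid (8·8=64): MmGgWW=4 MmGgWw=8 MmGgww=4 MmggWW=4 MmggWw=8 Mmggww=4 mmGgWW=4 mmGgWw=8 mmGgww=4 mmggWW=4 mmggWw=8 mmggww=4
mm gg ww hits 4/64; gcd=4; 4÷4/64÷4 = 1/16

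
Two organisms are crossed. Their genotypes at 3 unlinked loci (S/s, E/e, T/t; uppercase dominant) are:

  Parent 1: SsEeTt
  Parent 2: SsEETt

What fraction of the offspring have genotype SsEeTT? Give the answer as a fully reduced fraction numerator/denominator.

P(SsEeTT) = 1/16

SsEeTt gametes: SET×1, SEt×1, SeT×1, Set×1, sET×1, sEt×1, seT×1, set×1
SsEETt gametes: SET×2, SEt×2, sET×2, sEt×2
SsEeTt×SsEETt grid (8·8=64): SSEETT=2 SSEETt=4 SSEEtt=2 SSEeTT=2 SSEeTt=4 SSEett=2 SsEETT=4 SsEETt=8 SsEEtt=4 SsEeTT=4 SsEeTt=8 SsEett=4 ssEETT=2 ssEETt=4 ssEEtt=2 ssEeTT=2 ssEeTt=4 ssEett=2
SsEeTT hits 4/64; gcd=4; 4÷4/64÷4 = 1/16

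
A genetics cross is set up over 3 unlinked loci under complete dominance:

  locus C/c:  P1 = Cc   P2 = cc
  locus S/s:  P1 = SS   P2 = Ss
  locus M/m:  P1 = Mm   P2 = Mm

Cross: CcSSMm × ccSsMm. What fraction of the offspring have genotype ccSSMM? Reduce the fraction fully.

P(ccSSMM) = 1/16

CcSSMm gametes: CSM×2, CSm×2, cSM×2, cSm×2
ccSsMm gametes: cSM×2, cSm×2, csM×2, csm×2
CcSSMm×ccSsMm grid (8·8=64): CcSSMM=4 CcSSMm=8 CcSSmm=4 CcSsMM=4 CcSsMm=8 CcSsmm=4 ccSSMM=4 ccSSMm=8 ccSSmm=4 ccSsMM=4 ccSsMm=8 ccSsmm=4
ccSSMM hits 4/64; gcd=4; 4÷4/64÷4 = 1/16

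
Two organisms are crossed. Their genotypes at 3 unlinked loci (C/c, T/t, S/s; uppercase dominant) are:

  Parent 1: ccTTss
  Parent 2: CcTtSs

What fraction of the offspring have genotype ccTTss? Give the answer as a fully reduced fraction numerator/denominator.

ccTTss gametes: cTs×8
CcTtSs gametes: CTS×1, CTs×1, CtS×1, Cts×1, cTS×1, cTs×1, ctS×1, cts×1
ccTTss×CcTtSs grid (8·8=64): CcTTSs=8 CcTTss=8 CcTtSs=8 CcTtss=8 ccTTSs=8 ccTTss=8 ccTtSs=8 ccTtss=8
ccTTss hits 8/64; gcd=8; 8÷8/64÷8 = 1/8

P(ccTTss) = 1/8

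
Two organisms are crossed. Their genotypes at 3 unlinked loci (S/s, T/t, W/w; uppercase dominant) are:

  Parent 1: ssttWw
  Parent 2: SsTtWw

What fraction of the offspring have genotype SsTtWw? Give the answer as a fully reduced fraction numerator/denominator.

ssttWw gametes: stW×4, stw×4
SsTtWw gametes: STW×1, STw×1, StW×1, Stw×1, sTW×1, sTw×1, stW×1, stw×1
ssttWw×SsTtWw grid (8·8=64): SsTtWW=4 SsTtWw=8 SsTtww=4 SsttWW=4 SsttWw=8 Ssttww=4 ssTtWW=4 ssTtWw=8 ssTtww=4 ssttWW=4 ssttWw=8 ssttww=4
SsTtWw hits 8/64; gcd=8; 8÷8/64÷8 = 1/8

P(SsTtWw) = 1/8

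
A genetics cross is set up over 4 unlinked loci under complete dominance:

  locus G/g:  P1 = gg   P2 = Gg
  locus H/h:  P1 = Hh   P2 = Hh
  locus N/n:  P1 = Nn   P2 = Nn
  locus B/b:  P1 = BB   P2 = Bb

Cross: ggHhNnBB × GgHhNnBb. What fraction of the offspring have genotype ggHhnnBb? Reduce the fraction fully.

ggHhNnBB gametes: gHNB×4, gHnB×4, ghNB×4, ghnB×4
GgHhNnBb gametes: GHNB×1, GHNb×1, GHnB×1, GHnb×1, GhNB×1, GhNb×1, GhnB×1, Ghnb×1, gHNB×1, gHNb×1, gHnB×1, gHnb×1, ghNB×1, ghNb×1, ghnB×1, ghnb×1
ggHhNnBB×GgHhNnBb grid (16·16=256): GgHHNNBB=4 GgHHNNBb=4 GgHHNnBB=8 GgHHNnBb=8 GgHHnnBB=4 GgHHnnBb=4 GgHhNNBB=8 GgHhNNBb=8 GgHhNnBB=16 GgHhNnBb=16 GgHhnnBB=8 GgHhnnBb=8 GghhNNBB=4 GghhNNBb=4 GghhNnBB=8 GghhNnBb=8 GghhnnBB=4 GghhnnBb=4 ggHHNNBB=4 ggHHNNBb=4 ggHHNnBB=8 ggHHNnBb=8 ggHHnnBB=4 ggHHnnBb=4 ggHhNNBB=8 ggHhNNBb=8 ggHhNnBB=16 ggHhNnBb=16 ggHhnnBB=8 ggHhnnBb=8 gghhNNBB=4 gghhNNBb=4 gghhNnBB=8 gghhNnBb=8 gghhnnBB=4 gghhnnBb=4
ggHhnnBb hits 8/256; gcd=8; 8÷8/256÷8 = 1/32

P(ggHhnnBb) = 1/32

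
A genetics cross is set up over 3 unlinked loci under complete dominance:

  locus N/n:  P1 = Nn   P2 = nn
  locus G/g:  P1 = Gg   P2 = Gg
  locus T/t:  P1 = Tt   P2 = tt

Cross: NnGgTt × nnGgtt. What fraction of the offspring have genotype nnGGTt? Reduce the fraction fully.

P(nnGGTt) = 1/16

NnGgTt gametes: NGT×1, NGt×1, NgT×1, Ngt×1, nGT×1, nGt×1, ngT×1, ngt×1
nnGgtt gametes: nGt×4, ngt×4
NnGgTt×nnGgtt grid (8·8=64): NnGGTt=4 NnGGtt=4 NnGgTt=8 NnGgtt=8 NnggTt=4 Nnggtt=4 nnGGTt=4 nnGGtt=4 nnGgTt=8 nnGgtt=8 nnggTt=4 nnggtt=4
nnGGTt hits 4/64; gcd=4; 4÷4/64÷4 = 1/16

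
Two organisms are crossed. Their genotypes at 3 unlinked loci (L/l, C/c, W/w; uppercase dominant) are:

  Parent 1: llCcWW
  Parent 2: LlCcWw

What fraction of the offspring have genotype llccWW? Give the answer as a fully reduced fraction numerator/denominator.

llCcWW gametes: lCW×4, lcW×4
LlCcWw gametes: LCW×1, LCw×1, LcW×1, Lcw×1, lCW×1, lCw×1, lcW×1, lcw×1
llCcWW×LlCcWw grid (8·8=64): LlCCWW=4 LlCCWw=4 LlCcWW=8 LlCcWw=8 LlccWW=4 LlccWw=4 llCCWW=4 llCCWw=4 llCcWW=8 llCcWw=8 llccWW=4 llccWw=4
llccWW hits 4/64; gcd=4; 4÷4/64÷4 = 1/16

P(llccWW) = 1/16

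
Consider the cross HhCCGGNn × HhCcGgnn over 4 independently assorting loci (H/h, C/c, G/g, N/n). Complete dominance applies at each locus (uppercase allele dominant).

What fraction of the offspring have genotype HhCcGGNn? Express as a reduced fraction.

HhCCGGNn gametes: HCGN×4, HCGn×4, hCGN×4, hCGn×4
HhCcGgnn gametes: HCGn×2, HCgn×2, HcGn×2, Hcgn×2, hCGn×2, hCgn×2, hcGn×2, hcgn×2
HhCCGGNn×HhCcGgnn grid (16·16=256): HHCCGGNn=8 HHCCGGnn=8 HHCCGgNn=8 HHCCGgnn=8 HHCcGGNn=8 HHCcGGnn=8 HHCcGgNn=8 HHCcGgnn=8 HhCCGGNn=16 HhCCGGnn=16 HhCCGgNn=16 HhCCGgnn=16 HhCcGGNn=16 HhCcGGnn=16 HhCcGgNn=16 HhCcGgnn=16 hhCCGGNn=8 hhCCGGnn=8 hhCCGgNn=8 hhCCGgnn=8 hhCcGGNn=8 hhCcGGnn=8 hhCcGgNn=8 hhCcGgnn=8
HhCcGGNn hits 16/256; gcd=16; 16÷16/256÷16 = 1/16

P(HhCcGGNn) = 1/16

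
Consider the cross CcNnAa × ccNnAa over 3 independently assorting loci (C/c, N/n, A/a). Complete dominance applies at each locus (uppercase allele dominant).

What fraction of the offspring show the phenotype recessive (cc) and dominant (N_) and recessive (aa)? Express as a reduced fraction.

P(cc N_ aa) = 3/32

CcNnAa gametes: CNA×1, CNa×1, CnA×1, Cna×1, cNA×1, cNa×1, cnA×1, cna×1
ccNnAa gametes: cNA×2, cNa×2, cnA×2, cna×2
CcNnAa×ccNnAa grid (8·8=64): CcNNAA=2 CcNNAa=4 CcNNaa=2 CcNnAA=4 CcNnAa=8 CcNnaa=4 CcnnAA=2 CcnnAa=4 Ccnnaa=2 ccNNAA=2 ccNNAa=4 ccNNaa=2 ccNnAA=4 ccNnAa=8 ccNnaa=4 ccnnAA=2 ccnnAa=4 ccnnaa=2
cc N_ aa hits 6/64; gcd=2; 6÷2/64÷2 = 3/32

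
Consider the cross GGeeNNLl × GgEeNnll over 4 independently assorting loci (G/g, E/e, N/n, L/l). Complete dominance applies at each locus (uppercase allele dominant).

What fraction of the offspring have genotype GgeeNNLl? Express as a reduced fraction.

P(GgeeNNLl) = 1/16

GGeeNNLl gametes: GeNL×8, GeNl×8
GgEeNnll gametes: GENl×2, GEnl×2, GeNl×2, Genl×2, gENl×2, gEnl×2, geNl×2, genl×2
GGeeNNLl×GgEeNnll grid (16·16=256): GGEeNNLl=16 GGEeNNll=16 GGEeNnLl=16 GGEeNnll=16 GGeeNNLl=16 GGeeNNll=16 GGeeNnLl=16 GGeeNnll=16 GgEeNNLl=16 GgEeNNll=16 GgEeNnLl=16 GgEeNnll=16 GgeeNNLl=16 GgeeNNll=16 GgeeNnLl=16 GgeeNnll=16
GgeeNNLl hits 16/256; gcd=16; 16÷16/256÷16 = 1/16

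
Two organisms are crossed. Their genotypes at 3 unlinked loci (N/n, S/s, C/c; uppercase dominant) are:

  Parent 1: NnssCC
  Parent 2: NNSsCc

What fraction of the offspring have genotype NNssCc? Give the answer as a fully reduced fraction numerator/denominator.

P(NNssCc) = 1/8

NnssCC gametes: NsC×4, nsC×4
NNSsCc gametes: NSC×2, NSc×2, NsC×2, Nsc×2
NnssCC×NNSsCc grid (8·8=64): NNSsCC=8 NNSsCc=8 NNssCC=8 NNssCc=8 NnSsCC=8 NnSsCc=8 NnssCC=8 NnssCc=8
NNssCc hits 8/64; gcd=8; 8÷8/64÷8 = 1/8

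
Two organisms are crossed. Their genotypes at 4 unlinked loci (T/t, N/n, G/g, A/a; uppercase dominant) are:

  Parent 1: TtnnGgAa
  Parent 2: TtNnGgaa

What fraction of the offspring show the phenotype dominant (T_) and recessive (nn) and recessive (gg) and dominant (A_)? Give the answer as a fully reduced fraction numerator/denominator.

P(T_ nn gg A_) = 3/64

TtnnGgAa gametes: TnGA×2, TnGa×2, TngA×2, Tnga×2, tnGA×2, tnGa×2, tngA×2, tnga×2
TtNnGgaa gametes: TNGa×2, TNga×2, TnGa×2, Tnga×2, tNGa×2, tNga×2, tnGa×2, tnga×2
TtnnGgAa×TtNnGgaa grid (16·16=256): TTNnGGAa=4 TTNnGGaa=4 TTNnGgAa=8 TTNnGgaa=8 TTNnggAa=4 TTNnggaa=4 TTnnGGAa=4 TTnnGGaa=4 TTnnGgAa=8 TTnnGgaa=8 TTnnggAa=4 TTnnggaa=4 TtNnGGAa=8 TtNnGGaa=8 TtNnGgAa=16 TtNnGgaa=16 TtNnggAa=8 TtNnggaa=8 TtnnGGAa=8 TtnnGGaa=8 TtnnGgAa=16 TtnnGgaa=16 TtnnggAa=8 Ttnnggaa=8 ttNnGGAa=4 ttNnGGaa=4 ttNnGgAa=8 ttNnGgaa=8 ttNnggAa=4 ttNnggaa=4 ttnnGGAa=4 ttnnGGaa=4 ttnnGgAa=8 ttnnGgaa=8 ttnnggAa=4 ttnnggaa=4
T_ nn gg A_ hits 12/256; gcd=4; 12÷4/256÷4 = 3/64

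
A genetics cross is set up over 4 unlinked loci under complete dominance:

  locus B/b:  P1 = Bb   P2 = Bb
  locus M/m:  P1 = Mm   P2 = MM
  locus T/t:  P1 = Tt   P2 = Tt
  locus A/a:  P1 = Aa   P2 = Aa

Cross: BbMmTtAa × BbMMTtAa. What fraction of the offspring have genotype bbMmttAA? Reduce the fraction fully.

BbMmTtAa gametes: BMTA×1, BMTa×1, BMtA×1, BMta×1, BmTA×1, BmTa×1, BmtA×1, Bmta×1, bMTA×1, bMTa×1, bMtA×1, bMta×1, bmTA×1, bmTa×1, bmtA×1, bmta×1
BbMMTtAa gametes: BMTA×2, BMTa×2, BMtA×2, BMta×2, bMTA×2, bMTa×2, bMtA×2, bMta×2
BbMmTtAa×BbMMTtAa grid (16·16=256): BBMMTTAA=2 BBMMTTAa=4 BBMMTTaa=2 BBMMTtAA=4 BBMMTtAa=8 BBMMTtaa=4 BBMMttAA=2 BBMMttAa=4 BBMMttaa=2 BBMmTTAA=2 BBMmTTAa=4 BBMmTTaa=2 BBMmTtAA=4 BBMmTtAa=8 BBMmTtaa=4 BBMmttAA=2 BBMmttAa=4 BBMmttaa=2 BbMMTTAA=4 BbMMTTAa=8 BbMMTTaa=4 BbMMTtAA=8 BbMMTtAa=16 BbMMTtaa=8 BbMMttAA=4 BbMMttAa=8 BbMMttaa=4 BbMmTTAA=4 BbMmTTAa=8 BbMmTTaa=4 BbMmTtAA=8 BbMmTtAa=16 BbMmTtaa=8 BbMmttAA=4 BbMmttAa=8 BbMmttaa=4 bbMMTTAA=2 bbMMTTAa=4 bbMMTTaa=2 bbMMTtAA=4 bbMMTtAa=8 bbMMTtaa=4 bbMMttAA=2 bbMMttAa=4 bbMMttaa=2 bbMmTTAA=2 bbMmTTAa=4 bbMmTTaa=2 bbMmTtAA=4 bbMmTtAa=8 bbMmTtaa=4 bbMmttAA=2 bbMmttAa=4 bbMmttaa=2
bbMmttAA hits 2/256; gcd=2; 2÷2/256÷2 = 1/128

P(bbMmttAA) = 1/128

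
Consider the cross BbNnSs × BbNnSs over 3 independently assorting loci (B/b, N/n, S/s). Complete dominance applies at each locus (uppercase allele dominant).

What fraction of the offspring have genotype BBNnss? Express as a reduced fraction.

BbNnSs gametes: BNS×1, BNs×1, BnS×1, Bns×1, bNS×1, bNs×1, bnS×1, bns×1
BbNnSs gametes: BNS×1, BNs×1, BnS×1, Bns×1, bNS×1, bNs×1, bnS×1, bns×1
BbNnSs×BbNnSs grid (8·8=64): BBNNSS=1 BBNNSs=2 BBNNss=1 BBNnSS=2 BBNnSs=4 BBNnss=2 BBnnSS=1 BBnnSs=2 BBnnss=1 BbNNSS=2 BbNNSs=4 BbNNss=2 BbNnSS=4 BbNnSs=8 BbNnss=4 BbnnSS=2 BbnnSs=4 Bbnnss=2 bbNNSS=1 bbNNSs=2 bbNNss=1 bbNnSS=2 bbNnSs=4 bbNnss=2 bbnnSS=1 bbnnSs=2 bbnnss=1
BBNnss hits 2/64; gcd=2; 2÷2/64÷2 = 1/32

P(BBNnss) = 1/32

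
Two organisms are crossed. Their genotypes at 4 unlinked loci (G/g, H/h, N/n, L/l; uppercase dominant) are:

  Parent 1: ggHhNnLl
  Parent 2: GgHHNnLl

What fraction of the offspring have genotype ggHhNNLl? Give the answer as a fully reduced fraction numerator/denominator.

ggHhNnLl gametes: gHNL×2, gHNl×2, gHnL×2, gHnl×2, ghNL×2, ghNl×2, ghnL×2, ghnl×2
GgHHNnLl gametes: GHNL×2, GHNl×2, GHnL×2, GHnl×2, gHNL×2, gHNl×2, gHnL×2, gHnl×2
ggHhNnLl×GgHHNnLl grid (16·16=256): GgHHNNLL=4 GgHHNNLl=8 GgHHNNll=4 GgHHNnLL=8 GgHHNnLl=16 GgHHNnll=8 GgHHnnLL=4 GgHHnnLl=8 GgHHnnll=4 GgHhNNLL=4 GgHhNNLl=8 GgHhNNll=4 GgHhNnLL=8 GgHhNnLl=16 GgHhNnll=8 GgHhnnLL=4 GgHhnnLl=8 GgHhnnll=4 ggHHNNLL=4 ggHHNNLl=8 ggHHNNll=4 ggHHNnLL=8 ggHHNnLl=16 ggHHNnll=8 ggHHnnLL=4 ggHHnnLl=8 ggHHnnll=4 ggHhNNLL=4 ggHhNNLl=8 ggHhNNll=4 ggHhNnLL=8 ggHhNnLl=16 ggHhNnll=8 ggHhnnLL=4 ggHhnnLl=8 ggHhnnll=4
ggHhNNLl hits 8/256; gcd=8; 8÷8/256÷8 = 1/32

P(ggHhNNLl) = 1/32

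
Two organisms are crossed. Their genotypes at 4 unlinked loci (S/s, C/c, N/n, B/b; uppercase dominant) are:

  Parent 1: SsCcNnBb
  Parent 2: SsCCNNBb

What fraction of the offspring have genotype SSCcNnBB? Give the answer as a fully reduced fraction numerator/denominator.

SsCcNnBb gametes: SCNB×1, SCNb×1, SCnB×1, SCnb×1, ScNB×1, ScNb×1, ScnB×1, Scnb×1, sCNB×1, sCNb×1, sCnB×1, sCnb×1, scNB×1, scNb×1, scnB×1, scnb×1
SsCCNNBb gametes: SCNB×4, SCNb×4, sCNB×4, sCNb×4
SsCcNnBb×SsCCNNBb grid (16·16=256): SSCCNNBB=4 SSCCNNBb=8 SSCCNNbb=4 SSCCNnBB=4 SSCCNnBb=8 SSCCNnbb=4 SSCcNNBB=4 SSCcNNBb=8 SSCcNNbb=4 SSCcNnBB=4 SSCcNnBb=8 SSCcNnbb=4 SsCCNNBB=8 SsCCNNBb=16 SsCCNNbb=8 SsCCNnBB=8 SsCCNnBb=16 SsCCNnbb=8 SsCcNNBB=8 SsCcNNBb=16 SsCcNNbb=8 SsCcNnBB=8 SsCcNnBb=16 SsCcNnbb=8 ssCCNNBB=4 ssCCNNBb=8 ssCCNNbb=4 ssCCNnBB=4 ssCCNnBb=8 ssCCNnbb=4 ssCcNNBB=4 ssCcNNBb=8 ssCcNNbb=4 ssCcNnBB=4 ssCcNnBb=8 ssCcNnbb=4
SSCcNnBB hits 4/256; gcd=4; 4÷4/256÷4 = 1/64

P(SSCcNnBB) = 1/64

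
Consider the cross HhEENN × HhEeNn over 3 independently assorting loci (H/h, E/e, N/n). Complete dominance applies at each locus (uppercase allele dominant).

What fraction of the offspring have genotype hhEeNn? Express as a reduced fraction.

HhEENN gametes: HEN×4, hEN×4
HhEeNn gametes: HEN×1, HEn×1, HeN×1, Hen×1, hEN×1, hEn×1, heN×1, hen×1
HhEENN×HhEeNn grid (8·8=64): HHEENN=4 HHEENn=4 HHEeNN=4 HHEeNn=4 HhEENN=8 HhEENn=8 HhEeNN=8 HhEeNn=8 hhEENN=4 hhEENn=4 hhEeNN=4 hhEeNn=4
hhEeNn hits 4/64; gcd=4; 4÷4/64÷4 = 1/16

P(hhEeNn) = 1/16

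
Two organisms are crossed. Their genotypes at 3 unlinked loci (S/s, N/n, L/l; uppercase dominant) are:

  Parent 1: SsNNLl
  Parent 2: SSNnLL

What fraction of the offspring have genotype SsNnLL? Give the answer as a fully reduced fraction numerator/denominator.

P(SsNnLL) = 1/8

SsNNLl gametes: SNL×2, SNl×2, sNL×2, sNl×2
SSNnLL gametes: SNL×4, SnL×4
SsNNLl×SSNnLL grid (8·8=64): SSNNLL=8 SSNNLl=8 SSNnLL=8 SSNnLl=8 SsNNLL=8 SsNNLl=8 SsNnLL=8 SsNnLl=8
SsNnLL hits 8/64; gcd=8; 8÷8/64÷8 = 1/8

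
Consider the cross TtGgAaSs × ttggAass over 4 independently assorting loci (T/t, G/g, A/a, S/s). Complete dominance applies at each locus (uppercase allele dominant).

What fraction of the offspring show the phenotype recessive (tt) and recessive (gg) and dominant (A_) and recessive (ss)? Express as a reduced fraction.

TtGgAaSs gametes: TGAS×1, TGAs×1, TGaS×1, TGas×1, TgAS×1, TgAs×1, TgaS×1, Tgas×1, tGAS×1, tGAs×1, tGaS×1, tGas×1, tgAS×1, tgAs×1, tgaS×1, tgas×1
ttggAass gametes: tgAs×8, tgas×8
TtGgAaSs×ttggAass grid (16·16=256): TtGgAASs=8 TtGgAAss=8 TtGgAaSs=16 TtGgAass=16 TtGgaaSs=8 TtGgaass=8 TtggAASs=8 TtggAAss=8 TtggAaSs=16 TtggAass=16 TtggaaSs=8 Ttggaass=8 ttGgAASs=8 ttGgAAss=8 ttGgAaSs=16 ttGgAass=16 ttGgaaSs=8 ttGgaass=8 ttggAASs=8 ttggAAss=8 ttggAaSs=16 ttggAass=16 ttggaaSs=8 ttggaass=8
tt gg A_ ss hits 24/256; gcd=8; 24÷8/256÷8 = 3/32

P(tt gg A_ ss) = 3/32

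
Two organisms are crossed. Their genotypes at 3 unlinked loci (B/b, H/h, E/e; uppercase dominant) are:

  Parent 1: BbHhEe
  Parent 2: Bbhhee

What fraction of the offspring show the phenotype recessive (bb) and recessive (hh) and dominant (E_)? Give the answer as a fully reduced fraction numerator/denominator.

BbHhEe gametes: BHE×1, BHe×1, BhE×1, Bhe×1, bHE×1, bHe×1, bhE×1, bhe×1
Bbhhee gametes: Bhe×4, bhe×4
BbHhEe×Bbhhee grid (8·8=64): BBHhEe=4 BBHhee=4 BBhhEe=4 BBhhee=4 BbHhEe=8 BbHhee=8 BbhhEe=8 Bbhhee=8 bbHhEe=4 bbHhee=4 bbhhEe=4 bbhhee=4
bb hh E_ hits 4/64; gcd=4; 4÷4/64÷4 = 1/16

P(bb hh E_) = 1/16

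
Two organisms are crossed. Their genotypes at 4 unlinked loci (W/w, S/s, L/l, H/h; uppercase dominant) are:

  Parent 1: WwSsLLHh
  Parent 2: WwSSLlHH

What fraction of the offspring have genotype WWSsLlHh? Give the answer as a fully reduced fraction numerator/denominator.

WwSsLLHh gametes: WSLH×2, WSLh×2, WsLH×2, WsLh×2, wSLH×2, wSLh×2, wsLH×2, wsLh×2
WwSSLlHH gametes: WSLH×4, WSlH×4, wSLH×4, wSlH×4
WwSsLLHh×WwSSLlHH grid (16·16=256): WWSSLLHH=8 WWSSLLHh=8 WWSSLlHH=8 WWSSLlHh=8 WWSsLLHH=8 WWSsLLHh=8 WWSsLlHH=8 WWSsLlHh=8 WwSSLLHH=16 WwSSLLHh=16 WwSSLlHH=16 WwSSLlHh=16 WwSsLLHH=16 WwSsLLHh=16 WwSsLlHH=16 WwSsLlHh=16 wwSSLLHH=8 wwSSLLHh=8 wwSSLlHH=8 wwSSLlHh=8 wwSsLLHH=8 wwSsLLHh=8 wwSsLlHH=8 wwSsLlHh=8
WWSsLlHh hits 8/256; gcd=8; 8÷8/256÷8 = 1/32

P(WWSsLlHh) = 1/32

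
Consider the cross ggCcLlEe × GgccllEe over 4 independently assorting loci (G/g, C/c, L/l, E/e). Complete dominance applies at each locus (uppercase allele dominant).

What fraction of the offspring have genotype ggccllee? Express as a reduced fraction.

P(ggccllee) = 1/32

ggCcLlEe gametes: gCLE×2, gCLe×2, gClE×2, gCle×2, gcLE×2, gcLe×2, gclE×2, gcle×2
GgccllEe gametes: GclE×4, Gcle×4, gclE×4, gcle×4
ggCcLlEe×GgccllEe grid (16·16=256): GgCcLlEE=8 GgCcLlEe=16 GgCcLlee=8 GgCcllEE=8 GgCcllEe=16 GgCcllee=8 GgccLlEE=8 GgccLlEe=16 GgccLlee=8 GgccllEE=8 GgccllEe=16 Ggccllee=8 ggCcLlEE=8 ggCcLlEe=16 ggCcLlee=8 ggCcllEE=8 ggCcllEe=16 ggCcllee=8 ggccLlEE=8 ggccLlEe=16 ggccLlee=8 ggccllEE=8 ggccllEe=16 ggccllee=8
ggccllee hits 8/256; gcd=8; 8÷8/256÷8 = 1/32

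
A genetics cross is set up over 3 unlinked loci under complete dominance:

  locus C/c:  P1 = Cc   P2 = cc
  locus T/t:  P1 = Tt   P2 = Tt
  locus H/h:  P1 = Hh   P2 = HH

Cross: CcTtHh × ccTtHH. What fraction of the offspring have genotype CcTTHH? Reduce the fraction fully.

CcTtHh gametes: CTH×1, CTh×1, CtH×1, Cth×1, cTH×1, cTh×1, ctH×1, cth×1
ccTtHH gametes: cTH×4, ctH×4
CcTtHh×ccTtHH grid (8·8=64): CcTTHH=4 CcTTHh=4 CcTtHH=8 CcTtHh=8 CcttHH=4 CcttHh=4 ccTTHH=4 ccTTHh=4 ccTtHH=8 ccTtHh=8 ccttHH=4 ccttHh=4
CcTTHH hits 4/64; gcd=4; 4÷4/64÷4 = 1/16

P(CcTTHH) = 1/16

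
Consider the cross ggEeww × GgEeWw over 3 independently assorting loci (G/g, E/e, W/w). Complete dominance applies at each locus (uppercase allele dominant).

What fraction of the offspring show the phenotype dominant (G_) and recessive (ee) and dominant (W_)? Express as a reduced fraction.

P(G_ ee W_) = 1/16

ggEeww gametes: gEw×4, gew×4
GgEeWw gametes: GEW×1, GEw×1, GeW×1, Gew×1, gEW×1, gEw×1, geW×1, gew×1
ggEeww×GgEeWw grid (8·8=64): GgEEWw=4 GgEEww=4 GgEeWw=8 GgEeww=8 GgeeWw=4 Ggeeww=4 ggEEWw=4 ggEEww=4 ggEeWw=8 ggEeww=8 ggeeWw=4 ggeeww=4
G_ ee W_ hits 4/64; gcd=4; 4÷4/64÷4 = 1/16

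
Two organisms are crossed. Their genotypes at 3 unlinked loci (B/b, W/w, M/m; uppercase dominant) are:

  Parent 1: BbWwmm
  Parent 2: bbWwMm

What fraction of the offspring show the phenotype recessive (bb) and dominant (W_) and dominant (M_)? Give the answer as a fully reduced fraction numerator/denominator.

BbWwmm gametes: BWm×2, Bwm×2, bWm×2, bwm×2
bbWwMm gametes: bWM×2, bWm×2, bwM×2, bwm×2
BbWwmm×bbWwMm grid (8·8=64): BbWWMm=4 BbWWmm=4 BbWwMm=8 BbWwmm=8 BbwwMm=4 Bbwwmm=4 bbWWMm=4 bbWWmm=4 bbWwMm=8 bbWwmm=8 bbwwMm=4 bbwwmm=4
bb W_ M_ hits 12/64; gcd=4; 12÷4/64÷4 = 3/16

P(bb W_ M_) = 3/16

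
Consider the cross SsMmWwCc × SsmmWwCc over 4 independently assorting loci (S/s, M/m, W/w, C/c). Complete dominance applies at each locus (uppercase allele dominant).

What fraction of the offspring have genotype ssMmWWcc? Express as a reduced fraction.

SsMmWwCc gametes: SMWC×1, SMWc×1, SMwC×1, SMwc×1, SmWC×1, SmWc×1, SmwC×1, Smwc×1, sMWC×1, sMWc×1, sMwC×1, sMwc×1, smWC×1, smWc×1, smwC×1, smwc×1
SsmmWwCc gametes: SmWC×2, SmWc×2, SmwC×2, Smwc×2, smWC×2, smWc×2, smwC×2, smwc×2
SsMmWwCc×SsmmWwCc grid (16·16=256): SSMmWWCC=2 SSMmWWCc=4 SSMmWWcc=2 SSMmWwCC=4 SSMmWwCc=8 SSMmWwcc=4 SSMmwwCC=2 SSMmwwCc=4 SSMmwwcc=2 SSmmWWCC=2 SSmmWWCc=4 SSmmWWcc=2 SSmmWwCC=4 SSmmWwCc=8 SSmmWwcc=4 SSmmwwCC=2 SSmmwwCc=4 SSmmwwcc=2 SsMmWWCC=4 SsMmWWCc=8 SsMmWWcc=4 SsMmWwCC=8 SsMmWwCc=16 SsMmWwcc=8 SsMmwwCC=4 SsMmwwCc=8 SsMmwwcc=4 SsmmWWCC=4 SsmmWWCc=8 SsmmWWcc=4 SsmmWwCC=8 SsmmWwCc=16 SsmmWwcc=8 SsmmwwCC=4 SsmmwwCc=8 Ssmmwwcc=4 ssMmWWCC=2 ssMmWWCc=4 ssMmWWcc=2 ssMmWwCC=4 ssMmWwCc=8 ssMmWwcc=4 ssMmwwCC=2 ssMmwwCc=4 ssMmwwcc=2 ssmmWWCC=2 ssmmWWCc=4 ssmmWWcc=2 ssmmWwCC=4 ssmmWwCc=8 ssmmWwcc=4 ssmmwwCC=2 ssmmwwCc=4 ssmmwwcc=2
ssMmWWcc hits 2/256; gcd=2; 2÷2/256÷2 = 1/128

P(ssMmWWcc) = 1/128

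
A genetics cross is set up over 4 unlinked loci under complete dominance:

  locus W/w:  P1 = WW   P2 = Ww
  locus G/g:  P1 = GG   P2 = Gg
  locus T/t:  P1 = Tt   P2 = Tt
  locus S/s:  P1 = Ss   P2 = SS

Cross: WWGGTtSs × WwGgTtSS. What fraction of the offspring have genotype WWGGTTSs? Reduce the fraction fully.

P(WWGGTTSs) = 1/32

WWGGTtSs gametes: WGTS×4, WGTs×4, WGtS×4, WGts×4
WwGgTtSS gametes: WGTS×2, WGtS×2, WgTS×2, WgtS×2, wGTS×2, wGtS×2, wgTS×2, wgtS×2
WWGGTtSs×WwGgTtSS grid (16·16=256): WWGGTTSS=8 WWGGTTSs=8 WWGGTtSS=16 WWGGTtSs=16 WWGGttSS=8 WWGGttSs=8 WWGgTTSS=8 WWGgTTSs=8 WWGgTtSS=16 WWGgTtSs=16 WWGgttSS=8 WWGgttSs=8 WwGGTTSS=8 WwGGTTSs=8 WwGGTtSS=16 WwGGTtSs=16 WwGGttSS=8 WwGGttSs=8 WwGgTTSS=8 WwGgTTSs=8 WwGgTtSS=16 WwGgTtSs=16 WwGgttSS=8 WwGgttSs=8
WWGGTTSs hits 8/256; gcd=8; 8÷8/256÷8 = 1/32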